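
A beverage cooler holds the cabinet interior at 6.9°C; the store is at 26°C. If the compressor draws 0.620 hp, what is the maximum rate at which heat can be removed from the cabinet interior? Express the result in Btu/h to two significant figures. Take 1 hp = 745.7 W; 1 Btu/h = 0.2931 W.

23000 Btu/h

In absolute terms T_C = 280.05 K and T_H = 299.15 K, so ΔT = 19.10 K.
COP_Carnot = T_C/ΔT = 280.05/19.10 = 14.66.
Q̇_max = COP_Carnot × Ẇ = 14.66 × 0.6200 hp = 9.091 hp = 23130 Btu/h.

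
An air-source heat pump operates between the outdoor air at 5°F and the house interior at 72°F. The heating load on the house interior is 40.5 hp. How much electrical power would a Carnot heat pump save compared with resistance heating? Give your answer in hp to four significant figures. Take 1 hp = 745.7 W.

In absolute terms T_C = 258.15 K and T_H = 295.37 K, so ΔT = 37.22 K.
COP_Carnot = T_H/ΔT = 295.37/37.22 = 7.935.
Resistance heating needs Ẇ_res = Q̇_H = 40.50 hp; the reversible heat pump needs only Ẇ_hp = Q̇_H/COP = 5.104 hp.
Saving = 40.50 − 5.104 = 35.40 hp.

35.40 hp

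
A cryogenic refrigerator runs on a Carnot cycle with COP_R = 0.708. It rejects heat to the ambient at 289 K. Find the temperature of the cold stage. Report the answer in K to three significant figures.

For a Carnot refrigerator COP_R = T_C/(T_H − T_C), so T_C = COP·T_H/(1 + COP).
With T_H = 289.00 K, T_C = 0.708 × 289.00/1.708 = 119.80 K.

120 K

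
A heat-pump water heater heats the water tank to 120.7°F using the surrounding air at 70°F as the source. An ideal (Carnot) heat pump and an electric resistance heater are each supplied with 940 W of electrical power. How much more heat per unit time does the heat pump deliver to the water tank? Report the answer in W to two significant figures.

9800 W

In absolute terms T_C = 294.26 K and T_H = 322.43 K, so ΔT = 28.17 K.
COP_Carnot = T_H/ΔT = 322.43/28.17 = 11.45.
The heat pump delivers Q̇_H = COP × Ẇ = 10760 W; the resistance heater delivers Ẇ = 940.0 W.
Extra = (COP − 1)·Ẇ = 9820 W.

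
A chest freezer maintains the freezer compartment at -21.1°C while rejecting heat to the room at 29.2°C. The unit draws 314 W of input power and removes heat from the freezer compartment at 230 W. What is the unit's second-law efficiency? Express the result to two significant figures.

0.15

COP_actual = Q̇_C/Ẇ = 230.0/314.0 = 0.7325.
In absolute terms T_C = 252.05 K and T_H = 302.35 K, so ΔT = 50.30 K.
COP_Carnot = T_C/ΔT = 252.05/50.30 = 5.011.
η_II = COP_actual/COP_Carnot = 0.7325/5.011 = 0.1462.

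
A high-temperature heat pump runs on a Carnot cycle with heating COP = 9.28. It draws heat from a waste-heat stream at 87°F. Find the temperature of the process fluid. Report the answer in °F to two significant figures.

COP_HP = T_H/(T_H − T_C) rearranges to T_H = COP·T_C/(COP − 1).
With T_C = 303.71 K, T_H = 9.28 × 303.71/8.280 = 340.38 K.
Converting, 340.38 K = 153.02°F.

150 °F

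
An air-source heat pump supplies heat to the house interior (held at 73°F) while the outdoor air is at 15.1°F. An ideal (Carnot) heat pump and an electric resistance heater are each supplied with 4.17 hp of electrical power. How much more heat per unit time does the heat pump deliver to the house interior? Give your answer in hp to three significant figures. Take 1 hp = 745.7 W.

In absolute terms T_C = 263.76 K and T_H = 295.93 K, so ΔT = 32.17 K.
COP_Carnot = T_H/ΔT = 295.93/32.17 = 9.200.
The heat pump delivers Q̇_H = COP × Ẇ = 38.36 hp; the resistance heater delivers Ẇ = 4.170 hp.
Extra = (COP − 1)·Ẇ = 34.19 hp.

34.2 hp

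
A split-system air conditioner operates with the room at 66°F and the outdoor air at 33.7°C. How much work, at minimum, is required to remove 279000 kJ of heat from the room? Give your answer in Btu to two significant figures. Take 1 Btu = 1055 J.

In absolute terms T_C = 292.04 K and T_H = 306.85 K, so ΔT = 14.81 K.
The reversible limit is COP_R = T_C/ΔT = 19.72, so W_min = Q_C/COP = Q_C·ΔT/T_C.
W_min = 279000 × 14.81/292.04 = 14150 kJ = 13410 Btu.

13000 Btu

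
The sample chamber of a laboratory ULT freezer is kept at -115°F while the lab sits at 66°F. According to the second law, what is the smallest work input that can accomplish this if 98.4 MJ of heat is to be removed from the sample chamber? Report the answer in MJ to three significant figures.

In absolute terms T_C = 191.48 K and T_H = 292.04 K, so ΔT = 100.6 K.
The reversible limit is COP_R = T_C/ΔT = 1.904, so W_min = Q_C/COP = Q_C·ΔT/T_C.
W_min = 98.40 × 100.6/191.48 = 51.67 MJ.

51.7 MJ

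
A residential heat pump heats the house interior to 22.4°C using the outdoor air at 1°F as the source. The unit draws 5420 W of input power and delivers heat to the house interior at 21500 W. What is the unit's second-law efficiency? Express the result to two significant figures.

COP_actual = Q̇_H/Ẇ = 21500/5420 = 3.967.
In absolute terms T_C = 255.93 K and T_H = 295.55 K, so ΔT = 39.62 K.
COP_Carnot = T_H/ΔT = 295.55/39.62 = 7.459.
η_II = COP_actual/COP_Carnot = 3.967/7.459 = 0.5318.

0.53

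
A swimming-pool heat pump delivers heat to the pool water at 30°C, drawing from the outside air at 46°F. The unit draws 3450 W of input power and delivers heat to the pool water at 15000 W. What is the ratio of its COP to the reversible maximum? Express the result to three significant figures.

COP_actual = Q̇_H/Ẇ = 15000/3450 = 4.348.
In absolute terms T_C = 280.93 K and T_H = 303.15 K, so ΔT = 22.22 K.
COP_Carnot = T_H/ΔT = 303.15/22.22 = 13.64.
η_II = COP_actual/COP_Carnot = 4.348/13.64 = 0.3187.

0.319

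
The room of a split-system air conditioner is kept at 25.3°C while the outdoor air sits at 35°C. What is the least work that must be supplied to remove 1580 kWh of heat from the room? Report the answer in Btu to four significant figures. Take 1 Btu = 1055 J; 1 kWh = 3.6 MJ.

In absolute terms T_C = 298.45 K and T_H = 308.15 K, so ΔT = 9.700 K.
The reversible limit is COP_R = T_C/ΔT = 30.77, so W_min = Q_C/COP = Q_C·ΔT/T_C.
W_min = 1580 × 9.700/298.45 = 51.35 kWh = 175200 Btu.

175200 Btu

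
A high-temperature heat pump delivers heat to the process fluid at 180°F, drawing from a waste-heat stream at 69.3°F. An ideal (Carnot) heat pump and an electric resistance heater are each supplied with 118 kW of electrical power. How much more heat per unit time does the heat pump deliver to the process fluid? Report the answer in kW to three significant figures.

564 kW

In absolute terms T_C = 293.87 K and T_H = 355.37 K, so ΔT = 61.50 K.
COP_Carnot = T_H/ΔT = 355.37/61.50 = 5.778.
The heat pump delivers Q̇_H = COP × Ẇ = 681.9 kW; the resistance heater delivers Ẇ = 118.0 kW.
Extra = (COP − 1)·Ẇ = 563.9 kW.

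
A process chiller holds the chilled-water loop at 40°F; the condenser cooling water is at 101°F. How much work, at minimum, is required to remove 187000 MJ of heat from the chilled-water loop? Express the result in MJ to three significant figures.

In absolute terms T_C = 277.59 K and T_H = 311.48 K, so ΔT = 33.89 K.
The reversible limit is COP_R = T_C/ΔT = 8.191, so W_min = Q_C/COP = Q_C·ΔT/T_C.
W_min = 187000 × 33.89/277.59 = 22830 MJ.

22800 MJ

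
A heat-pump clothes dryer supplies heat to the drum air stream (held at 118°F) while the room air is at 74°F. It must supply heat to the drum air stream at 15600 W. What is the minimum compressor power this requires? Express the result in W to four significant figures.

In absolute terms T_C = 296.48 K and T_H = 320.93 K, so ΔT = 24.44 K.
COP_Carnot = T_H/ΔT = 320.93/24.44 = 13.13.
Ẇ_min = Q̇/COP_Carnot = 15600/13.13 = 1188 W.

1188 W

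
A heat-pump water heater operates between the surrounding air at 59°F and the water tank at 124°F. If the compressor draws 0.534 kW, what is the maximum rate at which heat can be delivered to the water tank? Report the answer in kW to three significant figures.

4.80 kW

In absolute terms T_C = 288.15 K and T_H = 324.26 K, so ΔT = 36.11 K.
COP_Carnot = T_H/ΔT = 324.26/36.11 = 8.980.
Q̇_max = COP_Carnot × Ẇ = 8.980 × 0.5340 kW = 4.795 kW.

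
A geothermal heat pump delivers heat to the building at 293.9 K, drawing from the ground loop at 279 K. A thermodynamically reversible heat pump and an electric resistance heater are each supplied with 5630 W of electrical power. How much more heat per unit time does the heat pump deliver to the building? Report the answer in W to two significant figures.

110000 W

The reservoir spacing is ΔT = 293.9 − 279 = 14.90 K.
COP_Carnot = T_H/ΔT = 293.90/14.90 = 19.72.
The heat pump delivers Q̇_H = COP × Ẇ = 111100 W; the resistance heater delivers Ẇ = 5630 W.
Extra = (COP − 1)·Ẇ = 105400 W.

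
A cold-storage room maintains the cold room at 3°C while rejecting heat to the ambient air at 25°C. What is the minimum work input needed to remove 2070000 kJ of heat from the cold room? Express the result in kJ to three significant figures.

165000 kJ

In absolute terms T_C = 276.15 K and T_H = 298.15 K, so ΔT = 22.00 K.
The reversible limit is COP_R = T_C/ΔT = 12.55, so W_min = Q_C/COP = Q_C·ΔT/T_C.
W_min = 2070000 × 22.00/276.15 = 164900 kJ.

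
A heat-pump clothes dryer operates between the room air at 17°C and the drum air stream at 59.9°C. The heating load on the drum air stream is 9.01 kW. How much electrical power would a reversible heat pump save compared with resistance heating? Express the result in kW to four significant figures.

In absolute terms T_C = 290.15 K and T_H = 333.05 K, so ΔT = 42.90 K.
COP_Carnot = T_H/ΔT = 333.05/42.90 = 7.763.
Resistance heating needs Ẇ_res = Q̇_H = 9.010 kW; the reversible heat pump needs only Ẇ_hp = Q̇_H/COP = 1.161 kW.
Saving = 9.010 − 1.161 = 7.849 kW.

7.849 kW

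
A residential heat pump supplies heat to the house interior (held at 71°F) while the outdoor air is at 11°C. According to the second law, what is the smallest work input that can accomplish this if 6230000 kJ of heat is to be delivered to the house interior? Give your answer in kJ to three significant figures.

225000 kJ

In absolute terms T_C = 284.15 K and T_H = 294.82 K, so ΔT = 10.67 K.
The reversible limit is COP_HP = T_H/ΔT = 27.64, so W_min = Q_H/COP = Q_H·ΔT/T_H.
W_min = 6230000 × 10.67/294.82 = 225400 kJ.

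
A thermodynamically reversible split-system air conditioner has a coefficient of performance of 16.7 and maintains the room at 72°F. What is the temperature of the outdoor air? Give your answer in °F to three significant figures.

104 °F

COP_R = T_C/(T_H − T_C) gives T_H − T_C = T_C/COP.
With T_C = 295.37 K, T_H = 295.37 × (1 + 1/16.7) = 313.06 K.
Converting, 313.06 K = 103.84°F.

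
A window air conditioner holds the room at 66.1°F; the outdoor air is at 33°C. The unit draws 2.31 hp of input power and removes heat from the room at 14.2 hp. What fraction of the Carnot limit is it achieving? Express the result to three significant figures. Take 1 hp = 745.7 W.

COP_actual = Q̇_C/Ẇ = 14.20/2.310 = 6.147.
In absolute terms T_C = 292.09 K and T_H = 306.15 K, so ΔT = 14.06 K.
COP_Carnot = T_C/ΔT = 292.09/14.06 = 20.78.
η_II = COP_actual/COP_Carnot = 6.147/20.78 = 0.2958.

0.296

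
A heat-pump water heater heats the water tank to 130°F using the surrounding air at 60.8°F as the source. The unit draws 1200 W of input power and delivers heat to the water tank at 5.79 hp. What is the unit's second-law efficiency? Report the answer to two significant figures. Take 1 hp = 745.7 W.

Converting, Q̇_H = 5.790 hp = 4318 W, so COP_actual = Q̇_H/Ẇ = 4318/1200 = 3.598.
In absolute terms T_C = 289.15 K and T_H = 327.59 K, so ΔT = 38.44 K.
COP_Carnot = T_H/ΔT = 327.59/38.44 = 8.521.
η_II = COP_actual/COP_Carnot = 3.598/8.521 = 0.4222.

0.42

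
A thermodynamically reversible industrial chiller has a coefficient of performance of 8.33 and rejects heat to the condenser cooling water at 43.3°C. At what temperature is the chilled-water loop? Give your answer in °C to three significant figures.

9.38 °C

For a Carnot refrigerator COP_R = T_C/(T_H − T_C), so T_C = COP·T_H/(1 + COP).
With T_H = 316.45 K, T_C = 8.33 × 316.45/9.330 = 282.53 K.
Converting, 282.53 K = 9.38°C.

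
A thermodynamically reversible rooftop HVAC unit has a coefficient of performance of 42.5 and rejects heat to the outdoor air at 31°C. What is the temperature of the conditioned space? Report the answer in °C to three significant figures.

24.0 °C

For a Carnot refrigerator COP_R = T_C/(T_H − T_C), so T_C = COP·T_H/(1 + COP).
With T_H = 304.15 K, T_C = 42.5 × 304.15/43.50 = 297.16 K.
Converting, 297.16 K = 24.01°C.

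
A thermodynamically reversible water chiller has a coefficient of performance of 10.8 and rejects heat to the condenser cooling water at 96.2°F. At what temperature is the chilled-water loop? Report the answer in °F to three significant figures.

49.1 °F

For a Carnot refrigerator COP_R = T_C/(T_H − T_C), so T_C = COP·T_H/(1 + COP).
With T_H = 308.82 K, T_C = 10.8 × 308.82/11.80 = 282.65 K.
Converting, 282.65 K = 49.09°F.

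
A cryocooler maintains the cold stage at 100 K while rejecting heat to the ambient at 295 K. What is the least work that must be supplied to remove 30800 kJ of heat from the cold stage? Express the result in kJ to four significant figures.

The reservoir spacing is ΔT = 295 − 100 = 195.0 K.
The reversible limit is COP_R = T_C/ΔT = 0.5128, so W_min = Q_C/COP = Q_C·ΔT/T_C.
W_min = 30800 × 195.0/100.00 = 60060 kJ.

60060 kJ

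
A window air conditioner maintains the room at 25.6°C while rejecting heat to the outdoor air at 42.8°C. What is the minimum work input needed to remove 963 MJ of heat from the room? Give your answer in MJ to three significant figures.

In absolute terms T_C = 298.75 K and T_H = 315.95 K, so ΔT = 17.20 K.
The reversible limit is COP_R = T_C/ΔT = 17.37, so W_min = Q_C/COP = Q_C·ΔT/T_C.
W_min = 963.0 × 17.20/298.75 = 55.44 MJ.

55.4 MJ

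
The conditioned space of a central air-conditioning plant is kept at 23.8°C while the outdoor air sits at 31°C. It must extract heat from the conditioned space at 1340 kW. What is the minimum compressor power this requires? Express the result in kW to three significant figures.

32.5 kW

In absolute terms T_C = 296.95 K and T_H = 304.15 K, so ΔT = 7.200 K.
COP_Carnot = T_C/ΔT = 296.95/7.200 = 41.24.
Ẇ_min = Q̇/COP_Carnot = 1340/41.24 = 32.49 kW.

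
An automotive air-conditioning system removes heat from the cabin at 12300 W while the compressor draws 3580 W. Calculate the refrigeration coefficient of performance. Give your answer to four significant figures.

The first law gives Q̇_H = Q̇_C + Ẇ, so the three rates are Q̇_C = 12300, Q̇_H = 15880, Ẇ = 3580 W.
COP_R = Q̇_C/Ẇ = 12300/3580 = 3.436.

3.436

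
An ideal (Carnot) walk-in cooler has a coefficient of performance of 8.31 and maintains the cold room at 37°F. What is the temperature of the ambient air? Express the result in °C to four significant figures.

COP_R = T_C/(T_H − T_C) gives T_H − T_C = T_C/COP.
With T_C = 275.93 K, T_H = 275.93 × (1 + 1/8.31) = 309.13 K.
Converting, 309.13 K = 35.98°C.

35.98 °C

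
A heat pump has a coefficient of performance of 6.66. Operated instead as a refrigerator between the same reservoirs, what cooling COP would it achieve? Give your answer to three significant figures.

5.66

Since Q_H = Q_C + W for any cycle, COP_R = Q_C/W = Q_H/W − 1.
COP_R = 6.66 − 1 = 5.66.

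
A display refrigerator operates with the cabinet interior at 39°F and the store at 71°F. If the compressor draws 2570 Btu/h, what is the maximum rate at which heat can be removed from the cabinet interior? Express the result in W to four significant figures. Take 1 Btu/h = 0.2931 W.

11740 W

In absolute terms T_C = 277.04 K and T_H = 294.82 K, so ΔT = 17.78 K.
COP_Carnot = T_C/ΔT = 277.04/17.78 = 15.58.
Q̇_max = COP_Carnot × Ẇ = 15.58 × 2570 Btu/h = 40050 Btu/h = 11740 W.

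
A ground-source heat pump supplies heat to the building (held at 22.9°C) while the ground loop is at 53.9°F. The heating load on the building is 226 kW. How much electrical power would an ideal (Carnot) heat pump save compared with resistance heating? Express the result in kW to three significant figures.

218 kW

In absolute terms T_C = 285.32 K and T_H = 296.05 K, so ΔT = 10.73 K.
COP_Carnot = T_H/ΔT = 296.05/10.73 = 27.58.
Resistance heating needs Ẇ_res = Q̇_H = 226.0 kW; the reversible heat pump needs only Ẇ_hp = Q̇_H/COP = 8.194 kW.
Saving = 226.0 − 8.194 = 217.8 kW.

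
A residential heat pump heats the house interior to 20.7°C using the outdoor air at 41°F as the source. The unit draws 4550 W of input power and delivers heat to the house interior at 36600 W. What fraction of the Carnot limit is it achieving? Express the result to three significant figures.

COP_actual = Q̇_H/Ẇ = 36600/4550 = 8.044.
In absolute terms T_C = 278.15 K and T_H = 293.85 K, so ΔT = 15.70 K.
COP_Carnot = T_H/ΔT = 293.85/15.70 = 18.72.
η_II = COP_actual/COP_Carnot = 8.044/18.72 = 0.4298.

0.430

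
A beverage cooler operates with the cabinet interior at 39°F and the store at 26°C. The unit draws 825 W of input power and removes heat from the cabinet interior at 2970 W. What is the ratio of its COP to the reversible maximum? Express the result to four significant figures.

COP_actual = Q̇_C/Ẇ = 2970/825.0 = 3.600.
In absolute terms T_C = 277.04 K and T_H = 299.15 K, so ΔT = 22.11 K.
COP_Carnot = T_C/ΔT = 277.04/22.11 = 12.53.
η_II = COP_actual/COP_Carnot = 3.600/12.53 = 0.2873.

0.2873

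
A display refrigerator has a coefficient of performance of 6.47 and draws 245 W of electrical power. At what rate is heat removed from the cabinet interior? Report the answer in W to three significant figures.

Q̇_C = COP × Ẇ = 6.47 × 245.0 = 1585 W.

1590 W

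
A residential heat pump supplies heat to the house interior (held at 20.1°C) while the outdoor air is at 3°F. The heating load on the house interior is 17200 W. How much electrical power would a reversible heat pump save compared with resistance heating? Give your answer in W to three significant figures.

In absolute terms T_C = 257.04 K and T_H = 293.25 K, so ΔT = 36.21 K.
COP_Carnot = T_H/ΔT = 293.25/36.21 = 8.098.
Resistance heating needs Ẇ_res = Q̇_H = 17200 W; the reversible heat pump needs only Ẇ_hp = Q̇_H/COP = 2124 W.
Saving = 17200 − 2124 = 15080 W.

15100 W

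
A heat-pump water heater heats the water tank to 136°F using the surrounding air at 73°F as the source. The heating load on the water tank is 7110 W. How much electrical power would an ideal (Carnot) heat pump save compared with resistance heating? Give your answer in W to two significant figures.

In absolute terms T_C = 295.93 K and T_H = 330.93 K, so ΔT = 35.00 K.
COP_Carnot = T_H/ΔT = 330.93/35.00 = 9.455.
Resistance heating needs Ẇ_res = Q̇_H = 7110 W; the reversible heat pump needs only Ẇ_hp = Q̇_H/COP = 752.0 W.
Saving = 7110 − 752.0 = 6358 W.

6400 W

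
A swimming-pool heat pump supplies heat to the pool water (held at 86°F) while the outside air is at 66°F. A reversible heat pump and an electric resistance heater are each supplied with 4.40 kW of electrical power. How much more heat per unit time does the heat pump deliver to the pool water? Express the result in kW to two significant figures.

In absolute terms T_C = 292.04 K and T_H = 303.15 K, so ΔT = 11.11 K.
COP_Carnot = T_H/ΔT = 303.15/11.11 = 27.28.
The heat pump delivers Q̇_H = COP × Ẇ = 120.0 kW; the resistance heater delivers Ẇ = 4.400 kW.
Extra = (COP − 1)·Ẇ = 115.6 kW.

120 kW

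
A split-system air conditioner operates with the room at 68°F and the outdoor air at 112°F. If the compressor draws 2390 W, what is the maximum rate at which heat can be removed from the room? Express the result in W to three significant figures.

In absolute terms T_C = 293.15 K and T_H = 317.59 K, so ΔT = 24.44 K.
COP_Carnot = T_C/ΔT = 293.15/24.44 = 11.99.
Q̇_max = COP_Carnot × Ẇ = 11.99 × 2390 W = 28660 W.

28700 W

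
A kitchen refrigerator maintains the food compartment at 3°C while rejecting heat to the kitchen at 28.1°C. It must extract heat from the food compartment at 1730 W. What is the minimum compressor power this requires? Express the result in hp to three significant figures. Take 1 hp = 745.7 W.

In absolute terms T_C = 276.15 K and T_H = 301.25 K, so ΔT = 25.10 K.
COP_Carnot = T_C/ΔT = 276.15/25.10 = 11.00.
Ẇ_min = Q̇/COP_Carnot = 1730/11.00 = 157.2 W = 0.2109 hp.

0.211 hp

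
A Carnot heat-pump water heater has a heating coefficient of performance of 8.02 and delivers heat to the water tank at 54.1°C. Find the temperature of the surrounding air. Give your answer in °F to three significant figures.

55.9 °F

COP_HP = T_H/(T_H − T_C) gives T_H − T_C = T_H/COP.
With T_H = 327.25 K, T_C = 327.25 × (1 − 1/8.02) = 286.45 K.
Converting, 286.45 K = 55.93°F.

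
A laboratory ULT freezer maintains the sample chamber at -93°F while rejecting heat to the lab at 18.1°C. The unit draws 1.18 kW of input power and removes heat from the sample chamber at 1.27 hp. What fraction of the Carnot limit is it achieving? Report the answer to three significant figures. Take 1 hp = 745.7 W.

Converting, Q̇_C = 1.270 hp = 0.9470 kW, so COP_actual = Q̇_C/Ẇ = 0.9470/1.180 = 0.8026.
In absolute terms T_C = 203.71 K and T_H = 291.25 K, so ΔT = 87.54 K.
COP_Carnot = T_C/ΔT = 203.71/87.54 = 2.327.
η_II = COP_actual/COP_Carnot = 0.8026/2.327 = 0.3449.

0.345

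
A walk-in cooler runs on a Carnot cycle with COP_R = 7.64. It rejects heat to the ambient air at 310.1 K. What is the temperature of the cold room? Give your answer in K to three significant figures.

For a Carnot refrigerator COP_R = T_C/(T_H − T_C), so T_C = COP·T_H/(1 + COP).
With T_H = 310.10 K, T_C = 7.64 × 310.10/8.640 = 274.21 K.

274 K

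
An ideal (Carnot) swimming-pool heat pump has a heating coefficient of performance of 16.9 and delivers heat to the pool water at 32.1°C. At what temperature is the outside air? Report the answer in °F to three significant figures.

COP_HP = T_H/(T_H − T_C) gives T_H − T_C = T_H/COP.
With T_H = 305.25 K, T_C = 305.25 × (1 − 1/16.9) = 287.19 K.
Converting, 287.19 K = 57.27°F.

57.3 °F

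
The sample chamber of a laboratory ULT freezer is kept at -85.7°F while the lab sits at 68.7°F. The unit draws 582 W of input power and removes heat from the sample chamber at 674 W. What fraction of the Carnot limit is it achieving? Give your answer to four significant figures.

COP_actual = Q̇_C/Ẇ = 674.0/582.0 = 1.158.
In absolute terms T_C = 207.76 K and T_H = 293.54 K, so ΔT = 85.78 K.
COP_Carnot = T_C/ΔT = 207.76/85.78 = 2.422.
η_II = COP_actual/COP_Carnot = 1.158/2.422 = 0.4781.

0.4781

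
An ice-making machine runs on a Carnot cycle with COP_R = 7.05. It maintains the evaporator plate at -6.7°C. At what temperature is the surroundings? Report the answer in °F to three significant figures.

COP_R = T_C/(T_H − T_C) gives T_H − T_C = T_C/COP.
With T_C = 266.45 K, T_H = 266.45 × (1 + 1/7.05) = 304.24 K.
Converting, 304.24 K = 87.97°F.

88.0 °F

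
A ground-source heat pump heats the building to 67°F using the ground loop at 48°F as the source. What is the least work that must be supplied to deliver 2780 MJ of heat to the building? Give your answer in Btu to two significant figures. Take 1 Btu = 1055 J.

In absolute terms T_C = 282.04 K and T_H = 292.59 K, so ΔT = 10.56 K.
The reversible limit is COP_HP = T_H/ΔT = 27.72, so W_min = Q_H/COP = Q_H·ΔT/T_H.
W_min = 2780 × 10.56/292.59 = 100.3 MJ = 95060 Btu.

95000 Btu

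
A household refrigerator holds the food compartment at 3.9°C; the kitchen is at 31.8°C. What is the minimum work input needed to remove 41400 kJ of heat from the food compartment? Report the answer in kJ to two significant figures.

4200 kJ

In absolute terms T_C = 277.05 K and T_H = 304.95 K, so ΔT = 27.90 K.
The reversible limit is COP_R = T_C/ΔT = 9.930, so W_min = Q_C/COP = Q_C·ΔT/T_C.
W_min = 41400 × 27.90/277.05 = 4169 kJ.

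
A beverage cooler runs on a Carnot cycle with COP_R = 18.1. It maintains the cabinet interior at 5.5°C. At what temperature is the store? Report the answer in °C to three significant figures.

COP_R = T_C/(T_H − T_C) gives T_H − T_C = T_C/COP.
With T_C = 278.65 K, T_H = 278.65 × (1 + 1/18.1) = 294.05 K.
Converting, 294.05 K = 20.90°C.

20.9 °C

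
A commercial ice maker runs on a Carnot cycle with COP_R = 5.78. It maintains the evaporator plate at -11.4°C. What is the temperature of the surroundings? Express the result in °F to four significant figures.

92.99 °F

COP_R = T_C/(T_H − T_C) gives T_H − T_C = T_C/COP.
With T_C = 261.75 K, T_H = 261.75 × (1 + 1/5.78) = 307.04 K.
Converting, 307.04 K = 92.99°F.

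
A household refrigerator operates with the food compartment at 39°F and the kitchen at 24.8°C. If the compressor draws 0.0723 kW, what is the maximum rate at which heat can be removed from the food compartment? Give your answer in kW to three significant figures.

In absolute terms T_C = 277.04 K and T_H = 297.95 K, so ΔT = 20.91 K.
COP_Carnot = T_C/ΔT = 277.04/20.91 = 13.25.
Q̇_max = COP_Carnot × Ẇ = 13.25 × 0.07230 kW = 0.9579 kW.

0.958 kW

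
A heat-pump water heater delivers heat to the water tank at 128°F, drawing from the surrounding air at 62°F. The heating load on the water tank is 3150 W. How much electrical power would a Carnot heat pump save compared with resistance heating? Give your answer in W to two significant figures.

2800 W

In absolute terms T_C = 289.82 K and T_H = 326.48 K, so ΔT = 36.67 K.
COP_Carnot = T_H/ΔT = 326.48/36.67 = 8.904.
Resistance heating needs Ẇ_res = Q̇_H = 3150 W; the reversible heat pump needs only Ẇ_hp = Q̇_H/COP = 353.8 W.
Saving = 3150 − 353.8 = 2796 W.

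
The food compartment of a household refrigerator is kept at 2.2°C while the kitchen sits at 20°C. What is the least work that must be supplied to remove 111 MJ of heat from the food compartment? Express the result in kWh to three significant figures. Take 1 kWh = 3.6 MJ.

In absolute terms T_C = 275.35 K and T_H = 293.15 K, so ΔT = 17.80 K.
The reversible limit is COP_R = T_C/ΔT = 15.47, so W_min = Q_C/COP = Q_C·ΔT/T_C.
W_min = 111.0 × 17.80/275.35 = 7.176 MJ = 1.993 kWh.

1.99 kWh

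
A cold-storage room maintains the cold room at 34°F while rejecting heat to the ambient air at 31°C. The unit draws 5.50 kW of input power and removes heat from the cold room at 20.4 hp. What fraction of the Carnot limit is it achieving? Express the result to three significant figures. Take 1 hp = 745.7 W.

Converting, Q̇_C = 20.40 hp = 15.21 kW, so COP_actual = Q̇_C/Ẇ = 15.21/5.500 = 2.766.
In absolute terms T_C = 274.26 K and T_H = 304.15 K, so ΔT = 29.89 K.
COP_Carnot = T_C/ΔT = 274.26/29.89 = 9.176.
η_II = COP_actual/COP_Carnot = 2.766/9.176 = 0.3014.

0.301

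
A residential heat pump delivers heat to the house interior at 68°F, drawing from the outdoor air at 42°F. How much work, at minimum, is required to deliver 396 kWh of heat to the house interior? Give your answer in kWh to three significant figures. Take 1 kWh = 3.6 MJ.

19.5 kWh

In absolute terms T_C = 278.71 K and T_H = 293.15 K, so ΔT = 14.44 K.
The reversible limit is COP_HP = T_H/ΔT = 20.30, so W_min = Q_H/COP = Q_H·ΔT/T_H.
W_min = 396.0 × 14.44/293.15 = 19.51 kWh.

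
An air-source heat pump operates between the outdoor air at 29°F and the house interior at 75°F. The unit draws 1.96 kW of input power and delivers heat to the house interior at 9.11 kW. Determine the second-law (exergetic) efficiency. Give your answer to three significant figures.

COP_actual = Q̇_H/Ẇ = 9.110/1.960 = 4.648.
In absolute terms T_C = 271.48 K and T_H = 297.04 K, so ΔT = 25.56 K.
COP_Carnot = T_H/ΔT = 297.04/25.56 = 11.62.
η_II = COP_actual/COP_Carnot = 4.648/11.62 = 0.3999.

0.400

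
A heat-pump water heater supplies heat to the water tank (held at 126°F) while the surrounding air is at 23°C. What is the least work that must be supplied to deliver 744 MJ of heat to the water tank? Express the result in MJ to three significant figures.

In absolute terms T_C = 296.15 K and T_H = 325.37 K, so ΔT = 29.22 K.
The reversible limit is COP_HP = T_H/ΔT = 11.13, so W_min = Q_H/COP = Q_H·ΔT/T_H.
W_min = 744.0 × 29.22/325.37 = 66.82 MJ.

66.8 MJ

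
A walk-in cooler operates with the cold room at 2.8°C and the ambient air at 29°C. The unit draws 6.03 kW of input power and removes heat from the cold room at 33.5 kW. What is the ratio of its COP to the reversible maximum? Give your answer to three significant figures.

COP_actual = Q̇_C/Ẇ = 33.50/6.030 = 5.556.
In absolute terms T_C = 275.95 K and T_H = 302.15 K, so ΔT = 26.20 K.
COP_Carnot = T_C/ΔT = 275.95/26.20 = 10.53.
η_II = COP_actual/COP_Carnot = 5.556/10.53 = 0.5275.

0.527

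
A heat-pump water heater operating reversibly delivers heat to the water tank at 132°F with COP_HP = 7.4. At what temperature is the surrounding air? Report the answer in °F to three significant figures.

COP_HP = T_H/(T_H − T_C) gives T_H − T_C = T_H/COP.
With T_H = 328.71 K, T_C = 328.71 × (1 − 1/7.4) = 284.29 K.
Converting, 284.29 K = 52.04°F.

52.0 °F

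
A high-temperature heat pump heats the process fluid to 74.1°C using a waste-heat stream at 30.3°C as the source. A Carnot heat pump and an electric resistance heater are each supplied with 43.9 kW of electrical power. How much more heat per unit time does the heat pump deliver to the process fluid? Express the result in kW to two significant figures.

300 kW

In absolute terms T_C = 303.45 K and T_H = 347.25 K, so ΔT = 43.80 K.
COP_Carnot = T_H/ΔT = 347.25/43.80 = 7.928.
The heat pump delivers Q̇_H = COP × Ẇ = 348.0 kW; the resistance heater delivers Ẇ = 43.90 kW.
Extra = (COP − 1)·Ẇ = 304.1 kW.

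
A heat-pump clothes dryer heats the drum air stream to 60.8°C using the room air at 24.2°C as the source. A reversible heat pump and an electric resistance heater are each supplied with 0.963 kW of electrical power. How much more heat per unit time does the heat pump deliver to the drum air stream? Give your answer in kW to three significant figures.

7.82 kW

In absolute terms T_C = 297.35 K and T_H = 333.95 K, so ΔT = 36.60 K.
COP_Carnot = T_H/ΔT = 333.95/36.60 = 9.124.
The heat pump delivers Q̇_H = COP × Ẇ = 8.787 kW; the resistance heater delivers Ẇ = 0.9630 kW.
Extra = (COP − 1)·Ẇ = 7.824 kW.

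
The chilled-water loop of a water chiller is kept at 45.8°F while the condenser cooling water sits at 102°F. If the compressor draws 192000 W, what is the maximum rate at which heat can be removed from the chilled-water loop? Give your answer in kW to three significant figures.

1730 kW

In absolute terms T_C = 280.82 K and T_H = 312.04 K, so ΔT = 31.22 K.
COP_Carnot = T_C/ΔT = 280.82/31.22 = 8.994.
Q̇_max = COP_Carnot × Ẇ = 8.994 × 192000 W = 1727000 W = 1727 kW.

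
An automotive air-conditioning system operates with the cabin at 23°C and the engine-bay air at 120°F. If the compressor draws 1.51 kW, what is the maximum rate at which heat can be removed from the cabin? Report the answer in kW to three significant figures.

17.3 kW

In absolute terms T_C = 296.15 K and T_H = 322.04 K, so ΔT = 25.89 K.
COP_Carnot = T_C/ΔT = 296.15/25.89 = 11.44.
Q̇_max = COP_Carnot × Ẇ = 11.44 × 1.510 kW = 17.27 kW.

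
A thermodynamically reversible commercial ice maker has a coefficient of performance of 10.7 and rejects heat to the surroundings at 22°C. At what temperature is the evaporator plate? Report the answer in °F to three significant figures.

For a Carnot refrigerator COP_R = T_C/(T_H − T_C), so T_C = COP·T_H/(1 + COP).
With T_H = 295.15 K, T_C = 10.7 × 295.15/11.70 = 269.92 K.
Converting, 269.92 K = 26.19°F.

26.2 °F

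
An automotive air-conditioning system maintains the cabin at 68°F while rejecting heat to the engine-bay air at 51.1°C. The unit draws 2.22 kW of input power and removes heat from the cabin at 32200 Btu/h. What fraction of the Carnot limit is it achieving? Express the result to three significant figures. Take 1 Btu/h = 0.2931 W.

Converting, Q̇_C = 32200 Btu/h = 9.438 kW, so COP_actual = Q̇_C/Ẇ = 9.438/2.220 = 4.251.
In absolute terms T_C = 293.15 K and T_H = 324.25 K, so ΔT = 31.10 K.
COP_Carnot = T_C/ΔT = 293.15/31.10 = 9.426.
η_II = COP_actual/COP_Carnot = 4.251/9.426 = 0.4510.

0.451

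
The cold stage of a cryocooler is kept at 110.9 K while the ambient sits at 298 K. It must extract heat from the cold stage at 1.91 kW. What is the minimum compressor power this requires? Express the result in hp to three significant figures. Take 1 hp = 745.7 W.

4.32 hp

The reservoir spacing is ΔT = 298 − 110.9 = 187.1 K.
COP_Carnot = T_C/ΔT = 110.90/187.1 = 0.5927.
Ẇ_min = Q̇/COP_Carnot = 1.910/0.5927 = 3.222 kW = 4.321 hp.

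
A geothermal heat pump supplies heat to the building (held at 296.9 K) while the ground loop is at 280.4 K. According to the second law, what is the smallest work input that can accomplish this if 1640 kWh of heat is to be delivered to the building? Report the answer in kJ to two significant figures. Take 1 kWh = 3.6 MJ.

The reservoir spacing is ΔT = 296.9 − 280.4 = 16.50 K.
The reversible limit is COP_HP = T_H/ΔT = 17.99, so W_min = Q_H/COP = Q_H·ΔT/T_H.
W_min = 1640 × 16.50/296.90 = 91.14 kWh = 328100 kJ.

330000 kJ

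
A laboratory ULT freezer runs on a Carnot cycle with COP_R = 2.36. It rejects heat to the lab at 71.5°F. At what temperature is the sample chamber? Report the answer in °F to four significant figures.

-86.59 °F

For a Carnot refrigerator COP_R = T_C/(T_H − T_C), so T_C = COP·T_H/(1 + COP).
With T_H = 295.09 K, T_C = 2.36 × 295.09/3.360 = 207.27 K.
Converting, 207.27 K = -86.59°F.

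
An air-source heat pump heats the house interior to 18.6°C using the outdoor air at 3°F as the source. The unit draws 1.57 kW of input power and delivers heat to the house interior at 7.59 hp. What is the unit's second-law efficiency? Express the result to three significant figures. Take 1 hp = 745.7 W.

0.429

Converting, Q̇_H = 7.590 hp = 5.660 kW, so COP_actual = Q̇_H/Ẇ = 5.660/1.570 = 3.605.
In absolute terms T_C = 257.04 K and T_H = 291.75 K, so ΔT = 34.71 K.
COP_Carnot = T_H/ΔT = 291.75/34.71 = 8.405.
η_II = COP_actual/COP_Carnot = 3.605/8.405 = 0.4289.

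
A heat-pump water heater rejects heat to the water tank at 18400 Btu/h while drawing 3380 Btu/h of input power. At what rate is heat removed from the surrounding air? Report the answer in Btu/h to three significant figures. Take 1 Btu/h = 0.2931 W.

For a cyclic device the first law requires Q̇_H = Q̇_C + Ẇ.
Q̇_C = Q̇_H − Ẇ = 15020 Btu/h.

15000 Btu/h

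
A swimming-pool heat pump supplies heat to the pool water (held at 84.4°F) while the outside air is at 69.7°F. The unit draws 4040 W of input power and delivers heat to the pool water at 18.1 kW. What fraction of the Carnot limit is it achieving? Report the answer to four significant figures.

0.1210

Converting, Q̇_H = 18.10 kW = 18100 W, so COP_actual = Q̇_H/Ẇ = 18100/4040 = 4.480.
In absolute terms T_C = 294.09 K and T_H = 302.26 K, so ΔT = 8.167 K.
COP_Carnot = T_H/ΔT = 302.26/8.167 = 37.01.
η_II = COP_actual/COP_Carnot = 4.480/37.01 = 0.1210.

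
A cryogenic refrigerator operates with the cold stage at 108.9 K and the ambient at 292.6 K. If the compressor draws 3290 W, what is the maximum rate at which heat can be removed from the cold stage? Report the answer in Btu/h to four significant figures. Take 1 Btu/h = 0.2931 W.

6654 Btu/h

The reservoir spacing is ΔT = 292.6 − 108.9 = 183.7 K.
COP_Carnot = T_C/ΔT = 108.90/183.7 = 0.5928.
Q̇_max = COP_Carnot × Ẇ = 0.5928 × 3290 W = 1950 W = 6654 Btu/h.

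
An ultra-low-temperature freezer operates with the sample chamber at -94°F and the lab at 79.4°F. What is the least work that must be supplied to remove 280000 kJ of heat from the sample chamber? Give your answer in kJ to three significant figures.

133000 kJ

In absolute terms T_C = 203.15 K and T_H = 299.48 K, so ΔT = 96.33 K.
The reversible limit is COP_R = T_C/ΔT = 2.109, so W_min = Q_C/COP = Q_C·ΔT/T_C.
W_min = 280000 × 96.33/203.15 = 132800 kJ.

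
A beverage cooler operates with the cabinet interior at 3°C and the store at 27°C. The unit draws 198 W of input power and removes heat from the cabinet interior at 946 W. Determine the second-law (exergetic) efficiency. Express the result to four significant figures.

0.4152

COP_actual = Q̇_C/Ẇ = 946.0/198.0 = 4.778.
In absolute terms T_C = 276.15 K and T_H = 300.15 K, so ΔT = 24.00 K.
COP_Carnot = T_C/ΔT = 276.15/24.00 = 11.51.
η_II = COP_actual/COP_Carnot = 4.778/11.51 = 0.4152.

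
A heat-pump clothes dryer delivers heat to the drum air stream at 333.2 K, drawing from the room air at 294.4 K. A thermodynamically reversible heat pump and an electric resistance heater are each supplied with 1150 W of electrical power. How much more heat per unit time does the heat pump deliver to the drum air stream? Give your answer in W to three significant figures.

8730 W

The reservoir spacing is ΔT = 333.2 − 294.4 = 38.80 K.
COP_Carnot = T_H/ΔT = 333.20/38.80 = 8.588.
The heat pump delivers Q̇_H = COP × Ẇ = 9876 W; the resistance heater delivers Ẇ = 1150 W.
Extra = (COP − 1)·Ẇ = 8726 W.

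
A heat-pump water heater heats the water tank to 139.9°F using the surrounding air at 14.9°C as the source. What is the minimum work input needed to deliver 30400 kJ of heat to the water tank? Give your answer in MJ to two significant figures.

In absolute terms T_C = 288.05 K and T_H = 333.09 K, so ΔT = 45.04 K.
The reversible limit is COP_HP = T_H/ΔT = 7.395, so W_min = Q_H/COP = Q_H·ΔT/T_H.
W_min = 30400 × 45.04/333.09 = 4111 kJ = 4.111 MJ.

4.1 MJ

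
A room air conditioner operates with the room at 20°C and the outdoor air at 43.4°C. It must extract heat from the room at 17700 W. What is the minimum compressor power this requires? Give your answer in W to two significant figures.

1400 W

In absolute terms T_C = 293.15 K and T_H = 316.55 K, so ΔT = 23.40 K.
COP_Carnot = T_C/ΔT = 293.15/23.40 = 12.53.
Ẇ_min = Q̇/COP_Carnot = 17700/12.53 = 1413 W.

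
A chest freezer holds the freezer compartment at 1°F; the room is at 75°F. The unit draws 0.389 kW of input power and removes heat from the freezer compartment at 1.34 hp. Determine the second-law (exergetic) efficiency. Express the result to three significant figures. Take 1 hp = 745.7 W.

0.413

Converting, Q̇_C = 1.340 hp = 0.9992 kW, so COP_actual = Q̇_C/Ẇ = 0.9992/0.3890 = 2.569.
In absolute terms T_C = 255.93 K and T_H = 297.04 K, so ΔT = 41.11 K.
COP_Carnot = T_C/ΔT = 255.93/41.11 = 6.225.
η_II = COP_actual/COP_Carnot = 2.569/6.225 = 0.4126.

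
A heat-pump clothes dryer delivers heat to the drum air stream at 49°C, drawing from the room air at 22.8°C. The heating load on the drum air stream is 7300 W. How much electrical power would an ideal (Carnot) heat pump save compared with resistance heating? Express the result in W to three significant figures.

6710 W

In absolute terms T_C = 295.95 K and T_H = 322.15 K, so ΔT = 26.20 K.
COP_Carnot = T_H/ΔT = 322.15/26.20 = 12.30.
Resistance heating needs Ẇ_res = Q̇_H = 7300 W; the reversible heat pump needs only Ẇ_hp = Q̇_H/COP = 593.7 W.
Saving = 7300 − 593.7 = 6706 W.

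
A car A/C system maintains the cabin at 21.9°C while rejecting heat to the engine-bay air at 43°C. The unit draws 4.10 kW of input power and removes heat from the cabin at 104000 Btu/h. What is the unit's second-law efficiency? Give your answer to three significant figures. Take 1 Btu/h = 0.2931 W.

Converting, Q̇_C = 104000 Btu/h = 30.48 kW, so COP_actual = Q̇_C/Ẇ = 30.48/4.100 = 7.435.
In absolute terms T_C = 295.05 K and T_H = 316.15 K, so ΔT = 21.10 K.
COP_Carnot = T_C/ΔT = 295.05/21.10 = 13.98.
η_II = COP_actual/COP_Carnot = 7.435/13.98 = 0.5317.

0.532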